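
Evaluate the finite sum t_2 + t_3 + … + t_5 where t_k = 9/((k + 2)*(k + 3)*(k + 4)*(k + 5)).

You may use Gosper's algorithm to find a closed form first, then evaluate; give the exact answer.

Ratio r(k) = (k + 2)/(k + 6).
Normal form (A,B,C) = (k + 2, k + 6, 1).
Solve (k + 2)·f(k+1) − (k + 5)·f(k) = 1.
Bound: deg f ≤ 3.
Solving with deg f ≤ 3: f(k) = k*(k**2 + 9*k + 26)/72.
Then R = B(k−1)f/C = k*(k + 5)*(k**2 + 9*k + 26)/72, so s_k = R(k)·t_k = k*(k**2 + 9*k + 26)/(8*(k + 2)*(k + 3)*(k + 4)).
Δs = 9/(k**4 + 14*k**3 + 71*k**2 + 154*k + 120), as required.
Sum = s_(6) − s_(2); s_(6) = 29/240, s_(2) = 1/10 ⇒ 1/48.

Σ = 1/48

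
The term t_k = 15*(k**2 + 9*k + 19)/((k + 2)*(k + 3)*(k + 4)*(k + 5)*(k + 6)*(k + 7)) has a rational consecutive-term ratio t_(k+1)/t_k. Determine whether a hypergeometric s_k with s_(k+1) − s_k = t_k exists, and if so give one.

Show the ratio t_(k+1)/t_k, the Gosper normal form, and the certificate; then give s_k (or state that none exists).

r(k) = (k + 2)*(9*k + (k + 1)**2 + 28)/((k + 8)*(k**2 + 9*k + 19)) after simplifying.
A = k + 2, B = k + 8, C = k**2 + 9*k + 19.
Key eq: (k + 2)·f(k+1) = (k + 7)·f(k) + (k**2 + 9*k + 19).
deg f ≤ 5 (via 1,1,2).
Match coefficients ⇒ f(k) = k*(k + 3)*(k + 5)*(k**2 + 12*k + 44)/144.
So s_k = (B(k−1)f/C)·t_k = (k*(k + 3)*(k + 5)*(k + 7)*(k**2 + 12*k + 44)/(144*(k**2 + 9*k + 19)))·t_k = 5*k*(k**2 + 12*k + 44)/(48*(k**3 + 12*k**2 + 44*k + 48)).
s_(k+1) − s_k = 15*(k**2 + 9*k + 19)/(k**6 + 27*k**5 + 295*k**4 + 1665*k**3 + 5104*k**2 + 8028*k + 5040) = t_k.

s_k = 5*k*(k**2 + 12*k + 44)/(48*(k**3 + 12*k**2 + 44*k + 48))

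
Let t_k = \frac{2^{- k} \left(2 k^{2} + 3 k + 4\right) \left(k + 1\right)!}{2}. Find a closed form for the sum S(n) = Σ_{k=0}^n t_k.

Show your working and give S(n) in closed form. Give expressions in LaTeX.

S(n) = 2^{- n - 1} \left(- 2^{n + 1} + 2 n^{3} n! + 9 n^{2} n! + 13 n n! + 6 n!\right)

Step 1: r(k) = (k + 2)*(3*k + 2*(k + 1)**2 + 7)/(2*(2*k**2 + 3*k + 4)).
Take A(k)=k/2 + 1, B(k)=1, C(k)=k**2 + 3*k/2 + 2.
Set up (k/2 + 1)·f(k+1) − (1)·f(k) − (k**2 + 3*k/2 + 2) = 0.
From deg A=1, deg B=0, deg C=2: d=1.
Solving with deg f ≤ 1: f(k) = 2*k + 1.
So s_k = (B(k−1)f/C)·t_k = (2*(2*k + 1)/(2*k**2 + 3*k + 4))·t_k = (2*k + 1)*factorial(k + 1)/2**k.
Verify: (2*k**2 + 3*k + 4)*factorial(k + 1)/(2*2**k) matches t_k.
s_(n+1) = 2**(-n - 1)*(2*n + 3)*factorial(n + 2) and s_(0) = 1, so S(n) = 2**(-n - 1)*(-2**(n + 1) + 2*n**3*factorial(n) + 9*n**2*factorial(n) + 13*n*factorial(n) + 6*factorial(n)).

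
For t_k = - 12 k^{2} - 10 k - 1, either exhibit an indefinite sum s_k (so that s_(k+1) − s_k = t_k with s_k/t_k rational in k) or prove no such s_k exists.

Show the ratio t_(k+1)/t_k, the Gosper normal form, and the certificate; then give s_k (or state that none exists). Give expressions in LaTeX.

s_k = k \left(- 4 k^{2} + k + 2\right)

Step 1: r(k) = (12*k**2 + 34*k + 23)/(12*k**2 + 10*k + 1).
Factor: A=1; B=1; C=k**2 + 5*k/6 + 1/12.
Solve (1)·f(k+1) − (1)·f(k) = k**2 + 5*k/6 + 1/12.
deg f ≤ 3 (via 0,0,2).
Coefficient equations give f(k) = k*(4*k**2 - k - 2)/12.
So s_k = (B(k−1)f/C)·t_k = (k*(4*k**2 - k - 2)/(12*k**2 + 10*k + 1))·t_k = k*(-4*k**2 + k + 2).
Verify: -12*k**2 - 10*k - 1 matches t_k.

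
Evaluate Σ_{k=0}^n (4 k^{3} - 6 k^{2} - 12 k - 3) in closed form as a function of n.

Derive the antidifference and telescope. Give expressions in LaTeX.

The ratio is (4*k**3 + 6*k**2 - 12*k - 17)/(4*k**3 - 6*k**2 - 12*k - 3).
Take A(k)=1, B(k)=1, C(k)=k**3 - 3*k**2/2 - 3*k - 3/4.
Set up (1)·f(k+1) − (1)·f(k) − (k**3 - 3*k**2/2 - 3*k - 3/4) = 0.
Bound: deg f ≤ 4.
Solve for f: f(k) = k*(k**3 - 4*k**2 - 2*k + 2)/4 (degree 4 ≤ 4).
Get s_k = R·t_k = k*(k**3 - 4*k**2 - 2*k + 2) with R(k) = B(k−1)f(k)/C(k) = k*(k**3 - 4*k**2 - 2*k + 2)/(4*k**3 - 6*k**2 - 12*k - 3).
s_(k+1) − s_k = 4*k**3 - 6*k**2 - 12*k - 3 = t_k.
Evaluate: s_(n+1) = n**4 - 8*n**2 - 10*n - 3; subtract s_(0) = 0 ⇒ S(n) = n**4 - 8*n**2 - 10*n - 3.

S(n) = n^{4} - 8 n^{2} - 10 n - 3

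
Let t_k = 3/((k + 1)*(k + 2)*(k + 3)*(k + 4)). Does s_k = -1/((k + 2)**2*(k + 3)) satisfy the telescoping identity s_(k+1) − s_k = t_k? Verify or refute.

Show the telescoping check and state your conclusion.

s_(k+1) = -1/((k + 3)**2*(k + 4))
s_(k+1) − s_k = (3*k + 8)/(k**5 + 14*k**4 + 77*k**3 + 208*k**2 + 276*k + 144)
(s_(k+1) − s_k) − t_k = 2*(-2*k - 5)/(k**6 + 15*k**5 + 91*k**4 + 285*k**3 + 484*k**2 + 420*k + 144)

Invalid: residual 2*(-2*k - 5)/(k**6 + 15*k**5 + 91*k**4 + 285*k**3 + 484*k**2 + 420*k + 144) ≠ 0.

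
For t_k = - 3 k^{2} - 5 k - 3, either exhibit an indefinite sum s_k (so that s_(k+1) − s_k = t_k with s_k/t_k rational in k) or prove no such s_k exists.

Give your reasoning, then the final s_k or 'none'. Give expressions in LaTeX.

t_(k+1)/t_k = (3*k**2 + 11*k + 11)/(3*k**2 + 5*k + 3).
Factor: A=1; B=1; C=k**2 + 5*k/3 + 1.
f must satisfy (1)·f(k+1) − (1)·f(k) = k**2 + 5*k/3 + 1.
d = 3 from the (0,0,2) case.
Match coefficients ⇒ f(k) = k*(k**2 + k + 1)/3.
Then R = B(k−1)f/C = k*(k**2 + k + 1)/(3*k**2 + 5*k + 3), so s_k = R(k)·t_k = k*(-k**2 - k - 1).
Δs = -3*k**2 - 5*k - 3, as required.

s_k = k \left(- k^{2} - k - 1\right)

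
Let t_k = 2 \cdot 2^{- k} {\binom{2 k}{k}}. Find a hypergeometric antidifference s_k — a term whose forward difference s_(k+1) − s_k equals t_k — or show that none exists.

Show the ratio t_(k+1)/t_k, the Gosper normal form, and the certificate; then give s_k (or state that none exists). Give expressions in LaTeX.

Step 1: r(k) = (2*k + 1)/(k + 1).
So A=2*k + 1 and B=k + 1, with C=1.
f must satisfy (2*k + 1)·f(k+1) − (k)·f(k) = 1.
Degrees (1,1,0) ⇒ d ≤ -1.
Negative degree bound (-1): no f exists, t_k not Gosper-summable.

no hypergeometric antidifference exists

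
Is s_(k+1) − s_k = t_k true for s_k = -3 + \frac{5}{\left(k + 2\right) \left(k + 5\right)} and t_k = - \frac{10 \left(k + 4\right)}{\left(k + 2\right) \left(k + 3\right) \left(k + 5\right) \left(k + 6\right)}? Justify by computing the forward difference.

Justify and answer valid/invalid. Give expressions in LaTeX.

valid; difference matches t_k

s_(k+1) = -3 + 5/((k + 3)*(k + 6))
s_(k+1) − s_k = 10*(-k - 4)/(k**4 + 16*k**3 + 91*k**2 + 216*k + 180)
(s_(k+1) − s_k) − t_k = 0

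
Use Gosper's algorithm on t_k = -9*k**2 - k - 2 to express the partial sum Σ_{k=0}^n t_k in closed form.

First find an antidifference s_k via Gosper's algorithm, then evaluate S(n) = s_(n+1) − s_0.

S(n) = -3*n**3 - 5*n**2 - 4*n - 2

Ratio r(k) = (k + 9*(k + 1)**2 + 3)/(9*k**2 + k + 2).
Take A(k)=1, B(k)=1, C(k)=k**2 + k/9 + 2/9.
Need (1)·f(k+1) − (1)·f(k) = k**2 + k/9 + 2/9.
deg f ≤ 3 (via 0,0,2).
Match coefficients ⇒ f(k) = k*(3*k**2 - 4*k + 3)/9.
So s_k = (B(k−1)f/C)·t_k = (k*(3*k**2 - 4*k + 3)/(9*k**2 + k + 2))·t_k = k*(-3*k**2 + 4*k - 3).
s_(k+1) − s_k = -9*k**2 - k - 2 = t_k.
Telescope: S(n) = s_(n+1) − s_(0) = -3*n**3 - 5*n**2 - 4*n - 2 − (0) = -3*n**3 - 5*n**2 - 4*n - 2.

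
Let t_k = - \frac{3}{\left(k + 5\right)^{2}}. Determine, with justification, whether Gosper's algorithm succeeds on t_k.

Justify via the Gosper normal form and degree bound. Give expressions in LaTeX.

r(k) = (k + 5)**2/(k + 6)**2 after simplifying.
A = k**2 + 10*k + 25, B = k**2 + 12*k + 36, C = 1.
f must satisfy (k**2 + 10*k + 25)·f(k+1) − (k**2 + 10*k + 25)·f(k) = 1.
Degrees (2,2,0) ⇒ d ≤ 0.
Put f(k) = c0: A·f(k+1) − B(k−1)·f(k) − C = -1; need -1 = 0 — inconsistent ⇒ no f, not summable.

No; the coefficient equations for f are inconsistent.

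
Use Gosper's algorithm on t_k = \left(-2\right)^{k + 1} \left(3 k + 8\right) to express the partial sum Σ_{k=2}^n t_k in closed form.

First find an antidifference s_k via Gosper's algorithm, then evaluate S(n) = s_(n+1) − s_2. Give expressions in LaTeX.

S(n) = - 4 \left(-2\right)^{n} n - 12 \left(-2\right)^{n} - 32

The ratio is 2*(-3*k - 11)/(3*k + 8).
Take A(k)=-2, B(k)=1, C(k)=k + 8/3.
f must satisfy (-2)·f(k+1) − (1)·f(k) = k + 8/3.
Degrees (0,0,1) ⇒ d ≤ 1.
Match coefficients ⇒ f(k) = -(k + 2)/3.
R(k) = B(k−1)·f(k)/C(k) = -(k + 2)/(3*k + 8); s_k = R·t_k = 2*(-2)**k*(k + 2).
s_(k+1) − s_k = (-2)**(k + 1)*(3*k + 8) = t_k.
Σ_(k=2)^n t_k = s_(n+1) − s_(2) = ((-2)**(n + 2)*(-n - 3)) − (32), i.e. -4*(-2)**n*n - 12*(-2)**n - 32.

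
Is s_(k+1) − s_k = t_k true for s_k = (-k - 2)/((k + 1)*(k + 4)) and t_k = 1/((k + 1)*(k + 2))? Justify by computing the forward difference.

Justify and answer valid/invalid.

s_(k+1) = (-k - 3)/((k + 2)*(k + 5))
s_(k+1) − s_k = (k**2 + 5*k + 8)/(k**4 + 12*k**3 + 49*k**2 + 78*k + 40)
(s_(k+1) − s_k) − t_k = 4*(-k - 3)/(k**4 + 12*k**3 + 49*k**2 + 78*k + 40)

Invalid: residual 4*(-k - 3)/(k**4 + 12*k**3 + 49*k**2 + 78*k + 40) ≠ 0.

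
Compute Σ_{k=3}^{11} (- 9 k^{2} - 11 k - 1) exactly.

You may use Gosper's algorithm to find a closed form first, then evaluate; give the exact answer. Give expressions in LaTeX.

Ratio r(k) = (9*k**2 + 29*k + 21)/(9*k**2 + 11*k + 1).
Gosper form: A/B · C(k+1)/C(k) with A=1, B=1, C=k**2 + 11*k/9 + 1/9.
Need (1)·f(k+1) − (1)·f(k) = k**2 + 11*k/9 + 1/9.
deg f ≤ 3 (via 0,0,2).
Coefficient equations give f(k) = k*(3*k**2 + k - 3)/9.
Get s_k = R·t_k = k*(-3*k**2 - k + 3) with R(k) = B(k−1)f(k)/C(k) = k*(3*k**2 + k - 3)/(9*k**2 + 11*k + 1).
Δs = -9*k**2 - 11*k - 1, as required.
Telescoping: Σ = s_(12) − s_(3) = -5292 − (-81) = -5211.

Σ = -5211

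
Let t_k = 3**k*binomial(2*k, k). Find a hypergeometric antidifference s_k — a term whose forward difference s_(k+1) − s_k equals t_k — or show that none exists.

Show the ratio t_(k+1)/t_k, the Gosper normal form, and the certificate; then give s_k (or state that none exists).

r(k) = 6*(2*k + 1)/(k + 1) after simplifying.
Gosper form: A/B · C(k+1)/C(k) with A=12*k + 6, B=k + 1, C=1.
Key eq: (12*k + 6)·f(k+1) = (k)·f(k) + (1).
deg f ≤ -1 (via 1,1,0).
Bound -1 < 0, so the key equation has no polynomial solution.

none — t_k is not Gosper-summable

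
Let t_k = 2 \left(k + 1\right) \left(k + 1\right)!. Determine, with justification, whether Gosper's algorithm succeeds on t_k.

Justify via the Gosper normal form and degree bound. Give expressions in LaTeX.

Step 1: r(k) = (k + 2)**2/(k + 1).
Factor: A=k + 2; B=1; C=k + 1.
Set up (k + 2)·f(k+1) − (1)·f(k) − (k + 1) = 0.
Bound: deg f ≤ 0.
Solve for f: f(k) = 1 (degree 0 ≤ 0).
Certificate R = B(k−1)f/C = 1/(k + 1) gives s_k = 2*factorial(k + 1).
s_(k+1) − s_k = 2*(k + 1)*factorial(k + 1) = t_k.

Yes. s_k = 2 \left(k + 1\right)!.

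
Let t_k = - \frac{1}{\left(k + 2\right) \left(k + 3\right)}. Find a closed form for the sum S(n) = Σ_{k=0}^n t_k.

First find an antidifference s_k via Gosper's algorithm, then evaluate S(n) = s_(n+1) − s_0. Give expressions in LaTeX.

S(n) = \frac{- n - 1}{2 \left(n + 3\right)}

Compute t_(k+1)/t_k: get (k + 2)/(k + 4).
Gosper form: A/B · C(k+1)/C(k) with A=k + 2, B=k + 4, C=1.
Key eq: (k + 2)·f(k+1) = (k + 3)·f(k) + (1).
d = 1 from the (1,1,0) case.
A polynomial solution: f(k) = k/2.
Certificate R = B(k−1)f/C = k*(k + 3)/2 gives s_k = -k/(2*k + 4).
Verify: -1/(k**2 + 5*k + 6) matches t_k.
Evaluate: s_(n+1) = (-n - 1)/(2*(n + 3)); subtract s_(0) = 0 ⇒ S(n) = (-n - 1)/(2*(n + 3)).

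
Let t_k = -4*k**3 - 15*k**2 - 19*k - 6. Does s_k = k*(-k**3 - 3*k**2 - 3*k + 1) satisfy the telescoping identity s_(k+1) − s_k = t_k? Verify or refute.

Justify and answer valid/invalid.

s_(k+1) = -k**4 - 7*k**3 - 18*k**2 - 18*k - 6
s_(k+1) − s_k = -4*k**3 - 15*k**2 - 19*k - 6
(s_(k+1) − s_k) − t_k = 0

valid; difference matches t_k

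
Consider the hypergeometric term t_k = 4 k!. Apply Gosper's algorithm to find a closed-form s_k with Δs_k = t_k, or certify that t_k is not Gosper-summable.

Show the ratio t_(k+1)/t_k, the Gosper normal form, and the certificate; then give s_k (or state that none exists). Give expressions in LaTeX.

t_(k+1)/t_k = k + 1.
A = k + 1, B = 1, C = 1.
Key eq: (k + 1)·f(k+1) = (1)·f(k) + (1).
d = -1 from the (1,0,0) case.
Negative degree bound (-1): no f exists, t_k not Gosper-summable.

no hypergeometric antidifference exists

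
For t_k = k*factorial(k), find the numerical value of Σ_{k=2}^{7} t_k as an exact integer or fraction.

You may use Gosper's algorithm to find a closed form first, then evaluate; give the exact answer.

Σ = 40318

r(k) = (k + 1)**2/k after simplifying.
Gosper form: A/B · C(k+1)/C(k) with A=k + 1, B=1, C=k.
Need (k + 1)·f(k+1) − (1)·f(k) = k.
Bound: deg f ≤ 0.
Solving with deg f ≤ 0: f(k) = 1.
Get s_k = R·t_k = factorial(k) with R(k) = B(k−1)f(k)/C(k) = 1/k.
Δs = k*factorial(k), as required.
Evaluate s at k=8 and k=2: 40320 and 2; difference 40318.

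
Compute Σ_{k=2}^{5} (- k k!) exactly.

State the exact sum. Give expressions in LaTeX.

Compute t_(k+1)/t_k: get (k + 1)**2/k.
Gosper form: A/B · C(k+1)/C(k) with A=k + 1, B=1, C=k.
Solve (k + 1)·f(k+1) − (1)·f(k) = k.
d = 0 from the (1,0,1) case.
Solve for f: f(k) = 1 (degree 0 ≤ 0).
R(k) = B(k−1)·f(k)/C(k) = 1/k; s_k = R·t_k = -factorial(k).
Verify: -k*factorial(k) matches t_k.
Evaluate s at k=6 and k=2: -720 and -2; difference -718.

Σ = -718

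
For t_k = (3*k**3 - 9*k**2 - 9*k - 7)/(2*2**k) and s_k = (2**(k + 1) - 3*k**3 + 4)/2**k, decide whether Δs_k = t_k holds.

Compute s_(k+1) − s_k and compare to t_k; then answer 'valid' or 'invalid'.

s_(k+1) = (4*2**k - 3*(k + 1)**3 + 4)/(2*2**k)
s_(k+1) − s_k = (6*k**3 - 3*(k + 1)**3 - 4)/(2*2**k)
(s_(k+1) − s_k) − t_k = 0

valid; difference matches t_k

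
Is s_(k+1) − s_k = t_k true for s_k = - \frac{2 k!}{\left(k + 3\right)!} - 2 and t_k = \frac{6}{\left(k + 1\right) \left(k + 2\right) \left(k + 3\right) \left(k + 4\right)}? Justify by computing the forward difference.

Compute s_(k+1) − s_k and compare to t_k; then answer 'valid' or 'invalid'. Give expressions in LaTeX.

s_(k+1) = -2*factorial(k + 1)/factorial(k + 4) - 2
s_(k+1) − s_k = 6/((k + 1)*(k + 2)*(k + 3)*(k + 4))
(s_(k+1) − s_k) − t_k = 0

Valid — Δs_k = t_k.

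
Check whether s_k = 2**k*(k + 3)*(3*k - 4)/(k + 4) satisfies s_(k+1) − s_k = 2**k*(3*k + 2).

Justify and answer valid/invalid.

s_(k+1) = 2**(k + 1)*(k + 4)*(3*k - 1)/(k + 5)
s_(k+1) − s_k = 2**k*(3*k**3 + 26*k**2 + 67*k + 28)/(k**2 + 9*k + 20)
(s_(k+1) − s_k) − t_k = 2**k*(-3*k**2 - 11*k - 12)/(k**2 + 9*k + 20)

Invalid: residual 2**k*(-3*k**2 - 11*k - 12)/(k**2 + 9*k + 20) ≠ 0.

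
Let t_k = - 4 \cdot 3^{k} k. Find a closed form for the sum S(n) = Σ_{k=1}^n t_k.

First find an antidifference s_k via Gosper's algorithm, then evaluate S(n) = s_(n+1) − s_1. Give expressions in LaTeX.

Ratio r(k) = 3 + 3/k.
Normal form (A,B,C) = (3, 1, k).
f must satisfy (3)·f(k+1) − (1)·f(k) = k.
Degrees (0,0,1) ⇒ d ≤ 1.
Coefficient equations give f(k) = (2*k - 3)/4.
Get s_k = R·t_k = 3**k*(3 - 2*k) with R(k) = B(k−1)f(k)/C(k) = (2*k - 3)/(4*k).
Δs = -4*3**k*k, as required.
Telescope: S(n) = s_(n+1) − s_(1) = 3**(n + 1)*(1 - 2*n) − (3) = -6*3**n*n + 3*3**n - 3.

S(n) = - 6 \cdot 3^{n} n + 3 \cdot 3^{n} - 3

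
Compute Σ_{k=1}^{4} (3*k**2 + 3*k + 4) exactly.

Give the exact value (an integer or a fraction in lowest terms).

Step 1: r(k) = (3*k**2 + 9*k + 10)/(3*k**2 + 3*k + 4).
Take A(k)=1, B(k)=1, C(k)=k**2 + k + 4/3.
Need (1)·f(k+1) − (1)·f(k) = k**2 + k + 4/3.
d = 3 from the (0,0,2) case.
Solve for f: f(k) = k*(k**2 + 3)/3 (degree 3 ≤ 3).
Then R = B(k−1)f/C = k*(k**2 + 3)/(3*k**2 + 3*k + 4), so s_k = R(k)·t_k = k*(k**2 + 3).
s_(k+1) − s_k = 3*k**2 + 3*k + 4 = t_k.
Telescoping: Σ = s_(5) − s_(1) = 140 − (4) = 136.

Σ = 136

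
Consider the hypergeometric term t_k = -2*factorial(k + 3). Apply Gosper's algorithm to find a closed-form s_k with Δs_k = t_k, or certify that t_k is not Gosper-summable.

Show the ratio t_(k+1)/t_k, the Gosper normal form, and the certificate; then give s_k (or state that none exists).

Compute t_(k+1)/t_k: get k + 4.
So A=k + 4 and B=1, with C=1.
f must satisfy (k + 4)·f(k+1) − (1)·f(k) = 1.
Degrees (1,0,0) ⇒ d ≤ -1.
d = -1 < 0 ⇒ no nonzero polynomial f; not summable.

not Gosper-summable; s_k does not exist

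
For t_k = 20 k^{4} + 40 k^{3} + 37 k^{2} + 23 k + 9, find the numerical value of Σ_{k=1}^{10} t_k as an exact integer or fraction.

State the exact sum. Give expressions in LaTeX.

The ratio is (20*k**4 + 120*k**3 + 277*k**2 + 297*k + 129)/(20*k**4 + 40*k**3 + 37*k**2 + 23*k + 9).
Normal form (A,B,C) = (1, 1, k**4 + 2*k**3 + 37*k**2/20 + 23*k/20 + 9/20).
Key eq: (1)·f(k+1) = (1)·f(k) + (k**4 + 2*k**3 + 37*k**2/20 + 23*k/20 + 9/20).
Degrees (0,0,4) ⇒ d ≤ 5.
Coefficient equations give f(k) = k*(4*k**4 - k**2 + 3*k + 3)/20.
Certificate R = B(k−1)f/C = k*(4*k**4 - k**2 + 3*k + 3)/(20*k**4 + 40*k**3 + 37*k**2 + 23*k + 9) gives s_k = k*(4*k**4 - k**2 + 3*k + 3).
Verify: 20*k**4 + 40*k**3 + 37*k**2 + 23*k + 9 matches t_k.
Evaluate s at k=11 and k=1: 643269 and 9; difference 643260.

Σ = 643260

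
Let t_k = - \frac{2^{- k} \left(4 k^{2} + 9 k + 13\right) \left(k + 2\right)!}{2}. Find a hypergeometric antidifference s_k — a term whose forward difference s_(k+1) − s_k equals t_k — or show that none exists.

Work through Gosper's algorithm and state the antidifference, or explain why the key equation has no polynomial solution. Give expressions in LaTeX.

The ratio is (k + 3)*(9*k + 4*(k + 1)**2 + 22)/(2*(4*k**2 + 9*k + 13)).
Gosper form: A/B · C(k+1)/C(k) with A=k/2 + 3/2, B=1, C=k**2 + 9*k/4 + 13/4.
f must satisfy (k/2 + 3/2)·f(k+1) − (1)·f(k) = k**2 + 9*k/4 + 13/4.
deg f ≤ 1 (via 1,0,2).
Solve for f: f(k) = (4*k + 1)/2 (degree 1 ≤ 1).
So s_k = (B(k−1)f/C)·t_k = (2*(4*k + 1)/(4*k**2 + 9*k + 13))·t_k = -(4*k + 1)*factorial(k + 2)/2**k.
Δs = -(4*k**2 + 9*k + 13)*factorial(k + 2)/(2*2**k), as required.

s_k = - 2^{- k} \left(4 k + 1\right) \left(k + 2\right)!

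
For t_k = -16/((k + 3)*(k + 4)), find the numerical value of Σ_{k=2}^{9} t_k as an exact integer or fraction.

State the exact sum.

t_(k+1)/t_k = (k + 3)/(k + 5).
Normal form (A,B,C) = (k + 3, k + 5, 1).
f must satisfy (k + 3)·f(k+1) − (k + 4)·f(k) = 1.
From deg A=1, deg B=1, deg C=0: d=1.
Solving with deg f ≤ 1: f(k) = k/3.
Get s_k = R·t_k = -16*k/(3*k + 9) with R(k) = B(k−1)f(k)/C(k) = k*(k + 4)/3.
Verify: -16/(k**2 + 7*k + 12) matches t_k.
Telescoping: Σ = s_(10) − s_(2) = -160/39 − (-32/15) = -128/65.

Σ = -128/65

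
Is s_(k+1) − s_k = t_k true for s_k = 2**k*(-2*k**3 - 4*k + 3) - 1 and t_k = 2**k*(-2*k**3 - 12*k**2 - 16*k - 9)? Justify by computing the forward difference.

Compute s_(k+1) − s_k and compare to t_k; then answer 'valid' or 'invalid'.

valid; difference matches t_k

s_(k+1) = -2*2**k*(4*k + 2*(k + 1)**3 + 1) - 1
s_(k+1) − s_k = 2**k*(2*k**3 - 4*k - 4*(k + 1)**3 - 5)
(s_(k+1) − s_k) − t_k = 0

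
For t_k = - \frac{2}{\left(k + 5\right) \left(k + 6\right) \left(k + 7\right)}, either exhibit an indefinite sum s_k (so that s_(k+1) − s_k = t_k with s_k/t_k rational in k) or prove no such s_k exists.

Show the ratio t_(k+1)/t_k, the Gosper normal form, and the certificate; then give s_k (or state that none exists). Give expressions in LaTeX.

s_k = \frac{k \left(- k - 11\right)}{30 \left(k + 5\right) \left(k + 6\right)}

Step 1: r(k) = (k + 5)/(k + 8).
Gosper form: A/B · C(k+1)/C(k) with A=k + 5, B=k + 8, C=1.
Need (k + 5)·f(k+1) − (k + 7)·f(k) = 1.
deg f ≤ 2 (via 1,1,0).
A polynomial solution: f(k) = k*(k + 11)/60.
Certificate R = B(k−1)f/C = k*(k + 7)*(k + 11)/60 gives s_k = k*(-k - 11)/(30*(k + 5)*(k + 6)).
Verify: -2/(k**3 + 18*k**2 + 107*k + 210) matches t_k.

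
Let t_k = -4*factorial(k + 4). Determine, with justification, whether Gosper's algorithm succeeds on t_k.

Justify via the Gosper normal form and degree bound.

Compute t_(k+1)/t_k: get k + 5.
Normal form (A,B,C) = (k + 5, 1, 1).
Key eq: (k + 5)·f(k+1) = (1)·f(k) + (1).
d = -1 from the (1,0,0) case.
Bound -1 < 0, so the key equation has no polynomial solution.

No; the degree bound rules out any f.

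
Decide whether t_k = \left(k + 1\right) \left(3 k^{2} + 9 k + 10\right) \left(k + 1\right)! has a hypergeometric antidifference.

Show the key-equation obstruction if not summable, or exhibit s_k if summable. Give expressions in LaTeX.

Yes. s_k = \left(3 k^{2} + 3 k - 2\right) \left(k + 1\right)!.

Ratio r(k) = (k + 2)**2*(9*k + 3*(k + 1)**2 + 19)/((k + 1)*(3*k**2 + 9*k + 10)).
Normal form (A,B,C) = (k + 2, 1, k**3 + 4*k**2 + 19*k/3 + 10/3).
Solve (k + 2)·f(k+1) − (1)·f(k) = k**3 + 4*k**2 + 19*k/3 + 10/3.
From deg A=1, deg B=0, deg C=3: d=2.
Solve for f: f(k) = (3*k**2 + 3*k - 2)/3 (degree 2 ≤ 2).
R(k) = B(k−1)·f(k)/C(k) = (3*k**2 + 3*k - 2)/((k + 1)*(3*k**2 + 9*k + 10)); s_k = R·t_k = (3*k**2 + 3*k - 2)*factorial(k + 1).
s_(k+1) − s_k = (k + 1)*(3*k**2 + 9*k + 10)*factorial(k + 1) = t_k.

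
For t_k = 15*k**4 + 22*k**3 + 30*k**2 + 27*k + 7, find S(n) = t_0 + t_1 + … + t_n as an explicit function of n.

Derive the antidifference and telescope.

S(n) = 3*n**5 + 13*n**4 + 26*n**3 + 34*n**2 + 25*n + 7

Step 1: r(k) = (15*k**4 + 82*k**3 + 186*k**2 + 213*k + 101)/(15*k**4 + 22*k**3 + 30*k**2 + 27*k + 7).
Take A(k)=1, B(k)=1, C(k)=k**4 + 22*k**3/15 + 2*k**2 + 9*k/5 + 7/15.
Key eq: (1)·f(k+1) = (1)·f(k) + (k**4 + 22*k**3/15 + 2*k**2 + 9*k/5 + 7/15).
d = 5 from the (0,0,4) case.
Solve for f: f(k) = k*(3*k**4 - 2*k**3 + 4*k**2 + 4*k - 2)/15 (degree 5 ≤ 5).
R(k) = B(k−1)·f(k)/C(k) = k*(3*k**4 - 2*k**3 + 4*k**2 + 4*k - 2)/(15*k**4 + 22*k**3 + 30*k**2 + 27*k + 7); s_k = R·t_k = k*(3*k**4 - 2*k**3 + 4*k**2 + 4*k - 2).
Check: Δs_k = 15*k**4 + 22*k**3 + 30*k**2 + 27*k + 7. ✓
Telescope: S(n) = s_(n+1) − s_(0) = 3*n**5 + 13*n**4 + 26*n**3 + 34*n**2 + 25*n + 7 − (0) = 3*n**5 + 13*n**4 + 26*n**3 + 34*n**2 + 25*n + 7.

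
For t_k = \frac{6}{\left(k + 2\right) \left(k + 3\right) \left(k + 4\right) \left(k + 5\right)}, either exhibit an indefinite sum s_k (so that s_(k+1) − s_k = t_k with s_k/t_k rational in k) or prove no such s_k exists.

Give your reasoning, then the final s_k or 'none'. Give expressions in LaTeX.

The ratio is (k + 2)/(k + 6).
A = k + 2, B = k + 6, C = 1.
f must satisfy (k + 2)·f(k+1) − (k + 5)·f(k) = 1.
Degrees (1,1,0) ⇒ d ≤ 3.
Coefficient equations give f(k) = k*(k**2 + 9*k + 26)/72.
R(k) = B(k−1)·f(k)/C(k) = k*(k + 5)*(k**2 + 9*k + 26)/72; s_k = R·t_k = k*(k**2 + 9*k + 26)/(12*(k + 2)*(k + 3)*(k + 4)).
Verify: 6/(k**4 + 14*k**3 + 71*k**2 + 154*k + 120) matches t_k.

s_k = \frac{k \left(k^{2} + 9 k + 26\right)}{12 \left(k + 2\right) \left(k + 3\right) \left(k + 4\right)}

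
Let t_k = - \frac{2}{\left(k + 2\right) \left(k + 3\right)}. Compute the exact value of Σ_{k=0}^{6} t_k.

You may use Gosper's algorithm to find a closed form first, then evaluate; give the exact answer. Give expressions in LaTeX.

Σ = -7/9

The ratio is (k + 2)/(k + 4).
Gosper form: A/B · C(k+1)/C(k) with A=k + 2, B=k + 4, C=1.
f must satisfy (k + 2)·f(k+1) − (k + 3)·f(k) = 1.
Bound: deg f ≤ 1.
Match coefficients ⇒ f(k) = k/2.
Then R = B(k−1)f/C = k*(k + 3)/2, so s_k = R(k)·t_k = -k/(k + 2).
Verify: -2/(k**2 + 5*k + 6) matches t_k.
Evaluate s at k=7 and k=0: -7/9 and 0; difference -7/9.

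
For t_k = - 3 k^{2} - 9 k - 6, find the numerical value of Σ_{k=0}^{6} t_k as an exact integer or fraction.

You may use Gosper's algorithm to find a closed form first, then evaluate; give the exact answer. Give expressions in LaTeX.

Σ = -504

Step 1: r(k) = (k + 3)/(k + 1).
Normal form (A,B,C) = (1, 1, k**2 + 3*k + 2).
Need (1)·f(k+1) − (1)·f(k) = k**2 + 3*k + 2.
d = 3 from the (0,0,2) case.
Solve for f: f(k) = k*(k + 1)*(k + 2)/3 (degree 3 ≤ 3).
Then R = B(k−1)f/C = k/3, so s_k = R(k)·t_k = k*(-k**2 - 3*k - 2).
s_(k+1) − s_k = -3*k**2 - 9*k - 6 = t_k.
Telescoping: Σ = s_(7) − s_(0) = -504 − (0) = -504.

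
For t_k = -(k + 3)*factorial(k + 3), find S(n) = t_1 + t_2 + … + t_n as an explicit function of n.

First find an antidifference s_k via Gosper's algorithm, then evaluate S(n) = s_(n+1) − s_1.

Ratio r(k) = (k + 4)**2/(k + 3).
Normal form (A,B,C) = (k + 4, 1, k + 3).
Set up (k + 4)·f(k+1) − (1)·f(k) − (k + 3) = 0.
d = 0 from the (1,0,1) case.
Solving with deg f ≤ 0: f(k) = 1.
Then R = B(k−1)f/C = 1/(k + 3), so s_k = R(k)·t_k = -factorial(k + 3).
Δs = -(k + 3)*factorial(k + 3), as required.
s_(n+1) = -factorial(n + 4) and s_(1) = -24, so S(n) = 24 - factorial(n + 4).

S(n) = 24 - factorial(n + 4)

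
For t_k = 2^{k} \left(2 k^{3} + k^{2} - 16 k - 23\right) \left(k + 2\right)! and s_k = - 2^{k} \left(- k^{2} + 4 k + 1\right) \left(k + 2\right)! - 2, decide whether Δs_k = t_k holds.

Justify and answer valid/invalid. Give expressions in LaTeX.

valid (s_(k+1) − s_k reduces to t_k)

s_(k+1) = -2**(k + 1)*(4*k - (k + 1)**2 + 5)*factorial(k + 3) - 2
s_(k+1) − s_k = 2**k*(2*k**3 + k**2 - 16*k - 23)*factorial(k + 2)
(s_(k+1) − s_k) − t_k = 0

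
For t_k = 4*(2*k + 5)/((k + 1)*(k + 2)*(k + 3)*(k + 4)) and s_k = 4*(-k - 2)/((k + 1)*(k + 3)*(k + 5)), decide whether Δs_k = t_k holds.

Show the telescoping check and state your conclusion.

Invalid: residual 36*(-k**2 - 7*k - 11)/(k**6 + 21*k**5 + 175*k**4 + 735*k**3 + 1624*k**2 + 1764*k + 720) ≠ 0.

s_(k+1) = 4*(-k - 3)/((k + 2)*(k + 4)*(k + 6))
s_(k+1) − s_k = 4*(2*k**3 + 18*k**2 + 52*k + 51)/(k**6 + 21*k**5 + 175*k**4 + 735*k**3 + 1624*k**2 + 1764*k + 720)
(s_(k+1) − s_k) − t_k = 36*(-k**2 - 7*k - 11)/(k**6 + 21*k**5 + 175*k**4 + 735*k**3 + 1624*k**2 + 1764*k + 720)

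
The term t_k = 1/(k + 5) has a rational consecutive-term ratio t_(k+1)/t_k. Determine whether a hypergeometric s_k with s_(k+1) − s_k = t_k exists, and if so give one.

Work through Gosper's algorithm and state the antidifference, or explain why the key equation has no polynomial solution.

Step 1: r(k) = (k + 5)/(k + 6).
A = k + 5, B = k + 6, C = 1.
f must satisfy (k + 5)·f(k+1) − (k + 5)·f(k) = 1.
Degrees (1,1,0) ⇒ d ≤ 0.
Put f(k) = c0: A·f(k+1) − B(k−1)·f(k) − C = -1; need -1 = 0 — inconsistent ⇒ no f, not summable.

none — t_k is not Gosper-summable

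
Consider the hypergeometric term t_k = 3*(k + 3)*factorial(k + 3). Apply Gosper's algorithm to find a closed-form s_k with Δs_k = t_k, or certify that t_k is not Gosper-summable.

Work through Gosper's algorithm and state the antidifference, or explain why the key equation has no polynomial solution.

r(k) = (k + 4)**2/(k + 3) after simplifying.
Normal form (A,B,C) = (k + 4, 1, k + 3).
Set up (k + 4)·f(k+1) − (1)·f(k) − (k + 3) = 0.
Bound: deg f ≤ 0.
Solving with deg f ≤ 0: f(k) = 1.
Then R = B(k−1)f/C = 1/(k + 3), so s_k = R(k)·t_k = 3*factorial(k + 3).
Check: Δs_k = 3*(k + 3)*factorial(k + 3). ✓

s_k = 3*factorial(k + 3)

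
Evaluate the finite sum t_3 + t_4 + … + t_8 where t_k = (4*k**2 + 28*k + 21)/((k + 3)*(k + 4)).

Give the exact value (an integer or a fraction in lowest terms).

Σ = 87/4

The ratio is (k + 3)*(28*k + 4*(k + 1)**2 + 49)/((k + 5)*(4*k**2 + 28*k + 21)).
A = k + 3, B = k + 5, C = k**2 + 7*k + 21/4.
Need (k + 3)·f(k+1) − (k + 4)·f(k) = k**2 + 7*k + 21/4.
Degrees (1,1,2) ⇒ d ≤ 2.
Match coefficients ⇒ f(k) = k*(4*k + 3)/4.
Get s_k = R·t_k = k*(4*k + 3)/(k + 3) with R(k) = B(k−1)f(k)/C(k) = k*(k + 4)*(4*k + 3)/(4*k**2 + 28*k + 21).
Check: Δs_k = (4*k**2 + 28*k + 21)/(k**2 + 7*k + 12). ✓
Sum = s_(9) − s_(3); s_(9) = 117/4, s_(3) = 15/2 ⇒ 87/4.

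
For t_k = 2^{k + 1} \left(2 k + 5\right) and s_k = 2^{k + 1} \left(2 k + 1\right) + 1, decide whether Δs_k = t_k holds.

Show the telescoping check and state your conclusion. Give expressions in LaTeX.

Valid: the claim telescopes to t_k.

s_(k+1) = 2**(k + 2)*(2*k + 3) + 1
s_(k+1) − s_k = 2**(k + 1)*(2*k + 5)
(s_(k+1) − s_k) − t_k = 0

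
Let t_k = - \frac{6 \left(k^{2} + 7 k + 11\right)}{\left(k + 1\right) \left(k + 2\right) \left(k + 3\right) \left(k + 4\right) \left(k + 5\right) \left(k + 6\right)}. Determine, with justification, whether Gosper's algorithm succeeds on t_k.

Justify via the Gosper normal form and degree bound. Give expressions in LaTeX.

t_(k+1)/t_k = (k + 1)*(7*k + (k + 1)**2 + 18)/((k + 7)*(k**2 + 7*k + 11)).
A = k + 1, B = k + 7, C = k**2 + 7*k + 11.
Solve (k + 1)·f(k+1) − (k + 6)·f(k) = k**2 + 7*k + 11.
d = 5 from the (1,1,2) case.
Coefficient equations give f(k) = k*(k + 2)*(k + 4)*(k**2 + 9*k + 23)/45.
So s_k = (B(k−1)f/C)·t_k = (k*(k + 2)*(k + 4)*(k + 6)*(k**2 + 9*k + 23)/(45*(k**2 + 7*k + 11)))·t_k = 2*k*(-k**2 - 9*k - 23)/(15*(k**3 + 9*k**2 + 23*k + 15)).
s_(k+1) − s_k = 6*(-k**2 - 7*k - 11)/(k**6 + 21*k**5 + 175*k**4 + 735*k**3 + 1624*k**2 + 1764*k + 720) = t_k.

Yes. s_k = \frac{2 k \left(- k^{2} - 9 k - 23\right)}{15 \left(k^{3} + 9 k^{2} + 23 k + 15\right)}.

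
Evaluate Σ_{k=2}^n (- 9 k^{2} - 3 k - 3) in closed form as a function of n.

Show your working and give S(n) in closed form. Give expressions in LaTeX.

S(n) = - 3 n^{3} - 6 n^{2} - 6 n + 15

r(k) = (k + 3*(k + 1)**2 + 2)/(3*k**2 + k + 1) after simplifying.
Factor: A=1; B=1; C=k**2 + k/3 + 1/3.
f must satisfy (1)·f(k+1) − (1)·f(k) = k**2 + k/3 + 1/3.
Bound: deg f ≤ 3.
Solving with deg f ≤ 3: f(k) = k*(k**2 - k + 1)/3.
Get s_k = R·t_k = 3*k*(-k**2 + k - 1) with R(k) = B(k−1)f(k)/C(k) = k*(k**2 - k + 1)/(3*k**2 + k + 1).
Δs = -9*k**2 - 3*k - 3, as required.
Σ_(k=2)^n t_k = s_(n+1) − s_(2) = (-3*n**3 - 6*n**2 - 6*n - 3) − (-18), i.e. -3*n**3 - 6*n**2 - 6*n + 15.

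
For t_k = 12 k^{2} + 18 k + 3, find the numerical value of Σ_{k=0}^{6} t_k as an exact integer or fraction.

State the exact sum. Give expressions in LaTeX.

Ratio r(k) = (4*k**2 + 14*k + 11)/(4*k**2 + 6*k + 1).
Normal form (A,B,C) = (1, 1, k**2 + 3*k/2 + 1/4).
Solve (1)·f(k+1) − (1)·f(k) = k**2 + 3*k/2 + 1/4.
deg f ≤ 3 (via 0,0,2).
A polynomial solution: f(k) = k*(4*k**2 + 3*k - 4)/12.
Get s_k = R·t_k = k*(4*k**2 + 3*k - 4) with R(k) = B(k−1)f(k)/C(k) = k*(4*k**2 + 3*k - 4)/(3*(4*k**2 + 6*k + 1)).
Check: Δs_k = 12*k**2 + 18*k + 3. ✓
Evaluate s at k=7 and k=0: 1491 and 0; difference 1491.

Σ = 1491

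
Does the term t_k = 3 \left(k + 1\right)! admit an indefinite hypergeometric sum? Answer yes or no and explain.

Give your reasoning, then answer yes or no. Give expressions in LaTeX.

No; the degree bound rules out any f.

Ratio r(k) = k + 2.
A = k + 2, B = 1, C = 1.
Solve (k + 2)·f(k+1) − (1)·f(k) = 1.
Bound: deg f ≤ -1.
d = -1 < 0 ⇒ no nonzero polynomial f; not summable.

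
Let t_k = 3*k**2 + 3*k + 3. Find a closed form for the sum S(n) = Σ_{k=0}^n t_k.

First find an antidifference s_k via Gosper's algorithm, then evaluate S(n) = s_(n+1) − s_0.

S(n) = n**3 + 3*n**2 + 5*n + 3

Step 1: r(k) = (k + (k + 1)**2 + 2)/(k**2 + k + 1).
Normal form (A,B,C) = (1, 1, k**2 + k + 1).
Need (1)·f(k+1) − (1)·f(k) = k**2 + k + 1.
From deg A=0, deg B=0, deg C=2: d=3.
A polynomial solution: f(k) = k*(k**2 + 2)/3.
R(k) = B(k−1)·f(k)/C(k) = k*(k**2 + 2)/(3*(k**2 + k + 1)); s_k = R·t_k = k*(k**2 + 2).
Check: Δs_k = 3*k**2 + 3*k + 3. ✓
Evaluate: s_(n+1) = n**3 + 3*n**2 + 5*n + 3; subtract s_(0) = 0 ⇒ S(n) = n**3 + 3*n**2 + 5*n + 3.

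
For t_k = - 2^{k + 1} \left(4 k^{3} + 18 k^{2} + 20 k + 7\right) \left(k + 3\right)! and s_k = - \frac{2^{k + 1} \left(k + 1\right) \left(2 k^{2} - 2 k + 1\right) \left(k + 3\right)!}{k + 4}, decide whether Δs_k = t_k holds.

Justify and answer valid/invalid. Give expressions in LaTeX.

s_(k+1) = -2**(k + 2)*(k + 2)*(2*k**2 + 2*k + 1)*factorial(k + 4)/(k + 5)
s_(k+1) − s_k = -2**(k + 1)*(4*k**5 + 42*k**4 + 160*k**3 + 277*k**2 + 196*k + 59)*factorial(k + 3)/((k + 4)*(k + 5))
(s_(k+1) − s_k) − t_k = 6*2**k*(4*k**4 + 34*k**3 + 90*k**2 + 89*k + 27)*factorial(k + 3)/((k + 4)*(k + 5))

Invalid: residual \frac{6 \cdot 2^{k} \left(4 k^{4} + 34 k^{3} + 90 k^{2} + 89 k + 27\right) \left(k + 3\right)!}{\left(k + 4\right) \left(k + 5\right)} ≠ 0.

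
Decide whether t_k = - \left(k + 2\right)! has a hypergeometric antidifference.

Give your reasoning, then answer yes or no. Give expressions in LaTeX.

No — key equation has no polynomial f.

Step 1: r(k) = k + 3.
Take A(k)=k + 3, B(k)=1, C(k)=1.
f must satisfy (k + 3)·f(k+1) − (1)·f(k) = 1.
deg f ≤ -1 (via 1,0,0).
deg f ≤ -1 is impossible — no certificate.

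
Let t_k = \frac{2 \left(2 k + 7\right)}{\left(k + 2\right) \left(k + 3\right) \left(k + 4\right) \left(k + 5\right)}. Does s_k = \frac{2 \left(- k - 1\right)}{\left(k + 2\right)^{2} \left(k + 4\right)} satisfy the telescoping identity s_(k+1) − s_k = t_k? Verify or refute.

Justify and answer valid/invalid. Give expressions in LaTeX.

Invalid: residual \frac{2 \left(- 3 k^{2} - 19 k - 29\right)}{k^{6} + 19 k^{5} + 147 k^{4} + 593 k^{3} + 1316 k^{2} + 1524 k + 720} ≠ 0.

s_(k+1) = 2*(-k - 2)/((k + 3)**2*(k + 5))
s_(k+1) − s_k = 2*(2*k**3 + 14*k**2 + 28*k + 13)/(k**6 + 19*k**5 + 147*k**4 + 593*k**3 + 1316*k**2 + 1524*k + 720)
(s_(k+1) − s_k) − t_k = 2*(-3*k**2 - 19*k - 29)/(k**6 + 19*k**5 + 147*k**4 + 593*k**3 + 1316*k**2 + 1524*k + 720)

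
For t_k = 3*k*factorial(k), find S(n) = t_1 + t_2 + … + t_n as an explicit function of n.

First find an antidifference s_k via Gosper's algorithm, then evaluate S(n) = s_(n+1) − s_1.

S(n) = 3*factorial(n + 1) - 3

Compute t_(k+1)/t_k: get (k + 1)**2/k.
So A=k + 1 and B=1, with C=k.
Set up (k + 1)·f(k+1) − (1)·f(k) − (k) = 0.
d = 0 from the (1,0,1) case.
Match coefficients ⇒ f(k) = 1.
Certificate R = B(k−1)f/C = 1/k gives s_k = 3*factorial(k).
Verify: 3*k*factorial(k) matches t_k.
s_(n+1) = 3*factorial(n + 1) and s_(1) = 3, so S(n) = 3*factorial(n + 1) - 3.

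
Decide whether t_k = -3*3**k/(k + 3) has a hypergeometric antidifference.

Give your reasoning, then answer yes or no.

No — negative degree bound, so no certificate f.

Step 1: r(k) = 3*(k + 3)/(k + 4).
Take A(k)=3*k + 9, B(k)=k + 4, C(k)=1.
Key eq: (3*k + 9)·f(k+1) = (k + 3)·f(k) + (1).
Bound: deg f ≤ -1.
Bound -1 < 0, so the key equation has no polynomial solution.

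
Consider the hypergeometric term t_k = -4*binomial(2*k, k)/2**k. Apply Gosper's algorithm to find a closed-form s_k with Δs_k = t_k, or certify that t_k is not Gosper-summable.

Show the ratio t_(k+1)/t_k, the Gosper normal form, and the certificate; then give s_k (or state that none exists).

no hypergeometric antidifference exists

Compute t_(k+1)/t_k: get (2*k + 1)/(k + 1).
Gosper form: A/B · C(k+1)/C(k) with A=2*k + 1, B=k + 1, C=1.
Solve (2*k + 1)·f(k+1) − (k)·f(k) = 1.
From deg A=1, deg B=1, deg C=0: d=-1.
Bound -1 < 0, so the key equation has no polynomial solution.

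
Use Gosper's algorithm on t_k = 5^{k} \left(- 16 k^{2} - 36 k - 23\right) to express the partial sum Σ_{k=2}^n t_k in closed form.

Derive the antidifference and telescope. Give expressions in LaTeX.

S(n) = - 20 \cdot 5^{n} n^{2} - 35 \cdot 5^{n} n - 25 \cdot 5^{n} + 400

Compute t_(k+1)/t_k: get 5*(16*k**2 + 68*k + 75)/(16*k**2 + 36*k + 23).
A = 5, B = 1, C = k**2 + 9*k/4 + 23/16.
Set up (5)·f(k+1) − (1)·f(k) − (k**2 + 9*k/4 + 23/16) = 0.
From deg A=0, deg B=0, deg C=2: d=2.
Solving with deg f ≤ 2: f(k) = (4*k**2 - k + 2)/16.
Get s_k = R·t_k = 5**k*(-4*k**2 + k - 2) with R(k) = B(k−1)f(k)/C(k) = (4*k**2 - k + 2)/(16*k**2 + 36*k + 23).
s_(k+1) − s_k = 5**k*(-16*k**2 - 36*k - 23) = t_k.
Evaluate: s_(n+1) = 5**(n + 1)*(-4*n**2 - 7*n - 5); subtract s_(2) = -400 ⇒ S(n) = -20*5**n*n**2 - 35*5**n*n - 25*5**n + 400.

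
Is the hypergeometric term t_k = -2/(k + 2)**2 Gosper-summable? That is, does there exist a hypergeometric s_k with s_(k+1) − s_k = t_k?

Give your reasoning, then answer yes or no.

No — t_k has no hypergeometric antidifference.

t_(k+1)/t_k = (k + 2)**2/(k + 3)**2.
Normal form (A,B,C) = (k**2 + 4*k + 4, k**2 + 6*k + 9, 1).
Key eq: (k**2 + 4*k + 4)·f(k+1) = (k**2 + 4*k + 4)·f(k) + (1).
Degrees (2,2,0) ⇒ d ≤ 0.
Write f(k) = c0. Then LHS − RHS = -1, requiring -1 = 0: contradictory. No certificate.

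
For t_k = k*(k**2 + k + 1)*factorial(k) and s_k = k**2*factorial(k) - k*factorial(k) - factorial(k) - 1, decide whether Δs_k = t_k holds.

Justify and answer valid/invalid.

s_(k+1) = k**3*factorial(k) + 2*k**2*factorial(k) - factorial(k) - 1
s_(k+1) − s_k = k*(k**2 + k + 1)*factorial(k)
(s_(k+1) − s_k) − t_k = 0

valid; difference matches t_k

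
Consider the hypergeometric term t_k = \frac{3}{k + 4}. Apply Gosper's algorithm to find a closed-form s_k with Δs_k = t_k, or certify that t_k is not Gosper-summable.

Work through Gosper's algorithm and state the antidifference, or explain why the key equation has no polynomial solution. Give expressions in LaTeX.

r(k) = (k + 4)/(k + 5) after simplifying.
Gosper form: A/B · C(k+1)/C(k) with A=k + 4, B=k + 5, C=1.
Key eq: (k + 4)·f(k+1) = (k + 4)·f(k) + (1).
d = 0 from the (1,1,0) case.
Put f(k) = c0: A·f(k+1) − B(k−1)·f(k) − C = -1; need -1 = 0 — inconsistent ⇒ no f, not summable.

no hypergeometric antidifference exists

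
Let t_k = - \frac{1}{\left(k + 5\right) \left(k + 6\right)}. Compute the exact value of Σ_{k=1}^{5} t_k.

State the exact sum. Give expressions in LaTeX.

Σ = -5/66

Ratio r(k) = (k + 5)/(k + 7).
Gosper form: A/B · C(k+1)/C(k) with A=k + 5, B=k + 7, C=1.
Set up (k + 5)·f(k+1) − (k + 6)·f(k) − (1) = 0.
From deg A=1, deg B=1, deg C=0: d=1.
Match coefficients ⇒ f(k) = k/5.
Get s_k = R·t_k = -k/(5*k + 25) with R(k) = B(k−1)f(k)/C(k) = k*(k + 6)/5.
Check: Δs_k = -1/(k**2 + 11*k + 30). ✓
Σ_(k=1)^(5) t_k = s_(6) − s_(1) = -6/55 − (-1/30) = -5/66.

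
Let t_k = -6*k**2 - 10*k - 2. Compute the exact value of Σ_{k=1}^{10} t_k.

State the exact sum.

t_(k+1)/t_k = (3*k**2 + 11*k + 9)/(3*k**2 + 5*k + 1).
A = 1, B = 1, C = k**2 + 5*k/3 + 1/3.
Need (1)·f(k+1) − (1)·f(k) = k**2 + 5*k/3 + 1/3.
deg f ≤ 3 (via 0,0,2).
Match coefficients ⇒ f(k) = k*(k**2 + k - 1)/3.
Certificate R = B(k−1)f/C = k*(k**2 + k - 1)/(3*k**2 + 5*k + 1) gives s_k = 2*k*(-k**2 - k + 1).
Verify: -6*k**2 - 10*k - 2 matches t_k.
Evaluate s at k=11 and k=1: -2882 and -2; difference -2880.

Σ = -2880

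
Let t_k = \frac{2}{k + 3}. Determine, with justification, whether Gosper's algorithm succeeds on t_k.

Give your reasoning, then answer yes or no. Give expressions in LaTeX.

No — the linear system for f has no solution.

The ratio is (k + 3)/(k + 4).
A = k + 3, B = k + 4, C = 1.
Key eq: (k + 3)·f(k+1) = (k + 3)·f(k) + (1).
d = 0 from the (1,1,0) case.
Put f(k) = c0: A·f(k+1) − B(k−1)·f(k) − C = -1; need -1 = 0 — inconsistent ⇒ no f, not summable.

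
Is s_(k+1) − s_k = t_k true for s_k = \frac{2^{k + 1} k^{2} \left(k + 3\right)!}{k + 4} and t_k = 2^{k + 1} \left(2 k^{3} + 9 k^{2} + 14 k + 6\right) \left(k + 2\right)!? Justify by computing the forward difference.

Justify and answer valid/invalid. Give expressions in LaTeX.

Invalid: residual - \frac{2^{k + 1} \left(2 k^{4} + 17 k^{3} + 49 k^{2} + 62 k + 24\right) \left(k + 2\right)!}{\left(k + 4\right) \left(k + 5\right)} ≠ 0.

s_(k+1) = 2**(k + 2)*(k + 1)**2*factorial(k + 4)/(k + 5)
s_(k+1) − s_k = 2**(k + 1)*(2*k**4 + 19*k**3 + 61*k**2 + 80*k + 32)*factorial(k + 3)/((k + 4)*(k + 5))
(s_(k+1) − s_k) − t_k = -2**(k + 1)*(2*k**4 + 17*k**3 + 49*k**2 + 62*k + 24)*factorial(k + 2)/((k + 4)*(k + 5))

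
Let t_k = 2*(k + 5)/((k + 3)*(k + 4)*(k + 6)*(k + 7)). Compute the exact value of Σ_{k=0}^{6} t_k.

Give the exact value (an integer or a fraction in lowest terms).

t_(k+1)/t_k = (k + 3)*(k + 6)**2/((k + 5)**2*(k + 8)).
So A=k + 3 and B=k + 8, with C=k**2 + 10*k + 25.
Solve (k + 3)·f(k+1) − (k + 7)·f(k) = k**2 + 10*k + 25.
deg f ≤ 4 (via 1,1,2).
Coefficient equations give f(k) = k*(k + 4)*(k + 5)*(k + 9)/36.
Then R = B(k−1)f/C = k*(k + 4)*(k + 7)*(k + 9)/(36*(k + 5)), so s_k = R(k)·t_k = k*(k + 9)/(18*(k**2 + 9*k + 18)).
Δs = 2*(k + 5)/(k**4 + 20*k**3 + 145*k**2 + 450*k + 504), as required.
Evaluate s at k=7 and k=0: 28/585 and 0; difference 28/585.

Σ = 28/585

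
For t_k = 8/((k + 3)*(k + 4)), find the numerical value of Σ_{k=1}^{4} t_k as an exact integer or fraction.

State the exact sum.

Compute t_(k+1)/t_k: get (k + 3)/(k + 5).
Normal form (A,B,C) = (k + 3, k + 5, 1).
Key eq: (k + 3)·f(k+1) = (k + 4)·f(k) + (1).
From deg A=1, deg B=1, deg C=0: d=1.
A polynomial solution: f(k) = k/3.
Get s_k = R·t_k = 8*k/(3*(k + 3)) with R(k) = B(k−1)f(k)/C(k) = k*(k + 4)/3.
Verify: 8/(k**2 + 7*k + 12) matches t_k.
Σ_(k=1)^(4) t_k = s_(5) − s_(1) = 5/3 − (2/3) = 1.

Σ = 1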